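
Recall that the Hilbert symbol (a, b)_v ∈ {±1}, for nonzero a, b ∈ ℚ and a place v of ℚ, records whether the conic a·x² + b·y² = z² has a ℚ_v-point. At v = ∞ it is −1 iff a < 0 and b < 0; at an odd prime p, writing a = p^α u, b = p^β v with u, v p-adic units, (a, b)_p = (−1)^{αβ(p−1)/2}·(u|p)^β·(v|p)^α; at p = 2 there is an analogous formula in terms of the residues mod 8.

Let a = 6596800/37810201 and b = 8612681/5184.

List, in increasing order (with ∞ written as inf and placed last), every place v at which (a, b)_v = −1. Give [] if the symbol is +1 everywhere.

[7, 31]

(a, b) ≡ (4123, 209) mod (ℚ^×)²; places V = {2, 3, 5, 7, 11, 13, 19, 29, 31, 43, ∞}.
(a,b)_2: α=6, β=-6; u≡3, v≡1 (mod 8); ε(u)ε(v)=1·0, αω(v)=6·0, βω(u)=-6·1; sum ≡ 0  ⇒  +1.
(a,b)_3: α=0, u≡1; β=-4, v≡2 (mod 3); (1|3)=+1, (2|3)=-1; sign (−1)^0·+1^-4·-1^0 = +1.
(a,b)_7: α=1, u≡2; β=2, v≡5 (mod 7); (2|7)=+1, (5|7)=-1; sign (−1)^0·+1^2·-1^1 = -1.
(a,b)_∞: sgn(4123)=+, sgn(209)=+, so +1.
(a,b)_11: α=-2, u≡3; β=1, v≡8 (mod 11); (3|11)=+1, (8|11)=-1; sign (−1)^0·+1^1·-1^-2 = +1.
(a,b)_19: α=1, u≡15; β=1, v≡1 (mod 19); (15|19)=-1, (1|19)=+1; sign (−1)^1·-1^1·+1^1 = +1.
(a,b)_31: α=1, u≡5; β=0, v≡24 (mod 31); (5|31)=+1, (24|31)=-1; sign (−1)^0·+1^0·-1^1 = -1.
(a,b)_29: α=0, u≡25; β=2, v≡16 (mod 29); (25|29)=+1, (16|29)=+1; sign (−1)^0·+1^2·+1^0 = +1.
(a,b)_43: α=-2, u≡25; β=0, v≡7 (mod 43); (25|43)=+1, (7|43)=-1; sign (−1)^0·+1^0·-1^-2 = +1.
(a,b)_13: α=-2, u≡11; β=0, v≡9 (mod 13); (11|13)=-1, (9|13)=+1; sign (−1)^0·-1^0·+1^-2 = +1.
(a,b)_5: α=2, u≡2; β=0, v≡4 (mod 5); (2|5)=-1, (4|5)=+1; sign (−1)^0·-1^0·+1^2 = +1.
(4123, 209 / ℚ) ramifies at {7, 31}: a division algebra.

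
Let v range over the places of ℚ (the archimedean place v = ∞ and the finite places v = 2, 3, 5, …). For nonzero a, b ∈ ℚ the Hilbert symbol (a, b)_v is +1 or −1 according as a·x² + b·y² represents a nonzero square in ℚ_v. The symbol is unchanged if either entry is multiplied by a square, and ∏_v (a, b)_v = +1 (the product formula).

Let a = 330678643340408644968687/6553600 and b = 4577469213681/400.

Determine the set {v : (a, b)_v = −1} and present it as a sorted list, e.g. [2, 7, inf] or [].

[13, 29]

Mod squares: a ≡ 247, b ≡ 609. Check v ∈ {∞, 2, 3, 5, 7, 11, 13, 19, 29}.
v=13: a=13^5·(≡5), b=13^4·(≡11) mod 13; (5|13)=-1, (11|13)=-1; (−1)^{5·4·6}·(-1)^4·(-1)^5 = -1.
v=29: a=29^2·(≡21), b=29^1·(≡3) mod 29; (21|29)=-1, (3|29)=-1; (−1)^{2·1·14}·(-1)^1·(-1)^2 = -1.
v=19: a=19^3·(≡12), b=19^2·(≡9) mod 19; (12|19)=-1, (9|19)=+1; (−1)^{3·2·9}·(-1)^2·(+1)^3 = +1.
v=∞: 247 > 0 and 609 > 0  ⇒  (a,b)_∞ = +1.
v=11: a=11^2·(≡9), b=11^0·(≡3) mod 11; (9|11)=+1, (3|11)=+1; (−1)^{2·0·5}·(+1)^0·(+1)^2 = +1.
v=7: a=7^4·(≡4), b=7^1·(≡5) mod 7; (4|7)=+1, (5|7)=-1; (−1)^{4·1·3}·(+1)^1·(-1)^4 = +1.
v=3: a=3^12·(≡1), b=3^7·(≡2) mod 3; (1|3)=+1, (2|3)=-1; (−1)^{12·7·1}·(+1)^7·(-1)^12 = +1.
v=5: a=5^-2·(≡3), b=5^-2·(≡1) mod 5; (3|5)=-1, (1|5)=+1; (−1)^{-2·-2·2}·(-1)^-2·(+1)^-2 = +1.
v=2: v_2(a)=-18, v_2(b)=-4; units ≡ 7, 1 (mod 8); ε·ε+αω+βω = 1·0+-18·0+-4·0 ≡ 0  ⇒  (a,b)_2 = +1.
(247, 609 / ℚ) ramifies at {13, 29}: a division algebra.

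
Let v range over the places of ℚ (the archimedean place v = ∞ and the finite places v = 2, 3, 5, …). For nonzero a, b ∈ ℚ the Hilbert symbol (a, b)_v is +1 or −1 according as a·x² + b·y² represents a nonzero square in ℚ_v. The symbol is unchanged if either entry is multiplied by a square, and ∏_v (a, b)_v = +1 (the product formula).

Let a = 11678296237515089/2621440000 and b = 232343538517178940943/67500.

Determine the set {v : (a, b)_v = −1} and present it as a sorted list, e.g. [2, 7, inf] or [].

Mod squares: a ≡ 161, b ≡ 741. Check v ∈ {∞, 2, 3, 5, 7, 13, 19, 23, 29, 41}.
v=19: a=19^2·(≡9), b=19^3·(≡17) mod 19; (9|19)=+1, (17|19)=+1; (−1)^{2·3·9}·(+1)^3·(+1)^2 = +1.
v=∞: 161 > 0 and 741 > 0  ⇒  (a,b)_∞ = +1.
v=5: a=5^-4·(≡1), b=5^-4·(≡1) mod 5; (1|5)=+1, (1|5)=+1; (−1)^{-4·-4·2}·(+1)^-4·(+1)^-4 = +1.
v=29: a=29^4·(≡13), b=29^6·(≡7) mod 29; (13|29)=+1, (7|29)=+1; (−1)^{4·6·14}·(+1)^6·(+1)^4 = +1.
v=13: a=13^2·(≡8), b=13^3·(≡11) mod 13; (8|13)=-1, (11|13)=-1; (−1)^{2·3·6}·(-1)^3·(-1)^2 = -1.
v=7: a=7^1·(≡2), b=7^2·(≡3) mod 7; (2|7)=+1, (3|7)=-1; (−1)^{1·2·3}·(+1)^2·(-1)^1 = -1.
v=3: a=3^0·(≡2), b=3^-3·(≡1) mod 3; (2|3)=-1, (1|3)=+1; (−1)^{0·-3·1}·(-1)^-3·(+1)^0 = -1.
v=23: a=23^1·(≡19), b=23^2·(≡5) mod 23; (19|23)=-1, (5|23)=-1; (−1)^{1·2·11}·(-1)^2·(-1)^1 = -1.
v=41: a=41^2·(≡11), b=41^0·(≡29) mod 41; (11|41)=-1, (29|41)=-1; (−1)^{2·0·20}·(-1)^0·(-1)^2 = +1.
v=2: v_2(a)=-22, v_2(b)=-2; units ≡ 1, 5 (mod 8); ε·ε+αω+βω = 0·0+-22·1+-2·0 ≡ 0  ⇒  (a,b)_2 = +1.
(161, 741 / ℚ) ramifies at {3, 7, 13, 23}: a division algebra.

[3, 7, 13, 23]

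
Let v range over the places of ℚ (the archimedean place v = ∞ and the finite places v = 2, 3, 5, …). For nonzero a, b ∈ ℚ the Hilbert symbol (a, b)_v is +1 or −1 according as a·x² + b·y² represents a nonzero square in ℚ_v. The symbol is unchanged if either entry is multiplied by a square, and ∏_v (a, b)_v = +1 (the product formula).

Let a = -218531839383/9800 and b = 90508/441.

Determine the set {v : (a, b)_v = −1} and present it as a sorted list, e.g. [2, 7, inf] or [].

[2, 17]

Mod squares: a ≡ -394174, b ≡ 187. Check v ∈ {∞, 2, 3, 5, 7, 11, 13, 17, 19, 23, 41}.
v=41: a=41^1·(≡32), b=41^0·(≡2) mod 41; (32|41)=+1, (2|41)=+1; (−1)^{1·0·20}·(+1)^0·(+1)^1 = +1.
v=3: a=3^8·(≡2), b=3^-2·(≡1) mod 3; (2|3)=-1, (1|3)=+1; (−1)^{8·-2·1}·(-1)^-2·(+1)^8 = +1.
v=11: a=11^1·(≡4), b=11^3·(≡2) mod 11; (4|11)=+1, (2|11)=-1; (−1)^{1·3·5}·(+1)^3·(-1)^1 = +1.
v=19: a=19^1·(≡3), b=19^0·(≡17) mod 19; (3|19)=-1, (17|19)=+1; (−1)^{1·0·9}·(-1)^0·(+1)^1 = +1.
v=∞: -394174 < 0 and 187 > 0  ⇒  (a,b)_∞ = +1.
v=7: a=7^-2·(≡6), b=7^-2·(≡6) mod 7; (6|7)=-1, (6|7)=-1; (−1)^{-2·-2·3}·(-1)^-2·(-1)^-2 = +1.
v=2: v_2(a)=-3, v_2(b)=2; units ≡ 1, 3 (mod 8); ε·ε+αω+βω = 0·1+-3·1+2·0 ≡ 1  ⇒  (a,b)_2 = -1.
v=17: a=17^0·(≡12), b=17^1·(≡14) mod 17; (12|17)=-1, (14|17)=-1; (−1)^{0·1·8}·(-1)^1·(-1)^0 = -1.
v=13: a=13^2·(≡12), b=13^0·(≡11) mod 13; (12|13)=+1, (11|13)=-1; (−1)^{2·0·6}·(+1)^0·(-1)^2 = +1.
v=5: a=5^-2·(≡1), b=5^0·(≡3) mod 5; (1|5)=+1, (3|5)=-1; (−1)^{-2·0·2}·(+1)^0·(-1)^-2 = +1.
v=23: a=23^1·(≡10), b=23^0·(≡18) mod 23; (10|23)=-1, (18|23)=+1; (−1)^{1·0·11}·(-1)^0·(+1)^1 = +1.
Ram(-394174, 187) = {2, 17}; no ℚ_2-point on the conic.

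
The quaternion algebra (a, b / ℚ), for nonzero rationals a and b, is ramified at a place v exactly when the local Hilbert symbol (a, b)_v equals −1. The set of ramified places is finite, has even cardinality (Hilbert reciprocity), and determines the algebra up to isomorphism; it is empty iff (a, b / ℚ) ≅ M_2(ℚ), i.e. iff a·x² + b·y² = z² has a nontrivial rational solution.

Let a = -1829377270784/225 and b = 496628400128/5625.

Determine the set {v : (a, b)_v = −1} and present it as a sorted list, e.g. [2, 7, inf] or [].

[2, 23]

(a, b) ≡ (-41, 23) mod (ℚ^×)²; places V = {2, 3, 5, 7, 23, 41, ∞}.
(a,b)_5: α=-2, u≡4; β=-4, v≡2 (mod 5); (4|5)=+1, (2|5)=-1; sign (−1)^0·+1^-4·-1^-2 = +1.
(a,b)_23: α=2, u≡20; β=1, v≡6 (mod 23); (20|23)=-1, (6|23)=+1; sign (−1)^0·-1^1·+1^2 = -1.
(a,b)_3: α=-2, u≡1; β=-2, v≡2 (mod 3); (1|3)=+1, (2|3)=-1; sign (−1)^0·+1^-2·-1^-2 = +1.
(a,b)_41: α=3, u≡23; β=2, v≡16 (mod 41); (23|41)=+1, (16|41)=+1; sign (−1)^0·+1^2·+1^3 = +1.
(a,b)_2: α=10, β=18; u≡7, v≡7 (mod 8); ε(u)ε(v)=1·1, αω(v)=10·0, βω(u)=18·0; sum ≡ 1  ⇒  -1.
(a,b)_∞: sgn(-41)=−, sgn(23)=+, so +1.
(a,b)_7: α=2, u≡1; β=2, v≡4 (mod 7); (1|7)=+1, (4|7)=+1; sign (−1)^0·+1^2·+1^2 = +1.
Ram(-41, 23) = {2, 23}; no ℚ_2-point on the conic.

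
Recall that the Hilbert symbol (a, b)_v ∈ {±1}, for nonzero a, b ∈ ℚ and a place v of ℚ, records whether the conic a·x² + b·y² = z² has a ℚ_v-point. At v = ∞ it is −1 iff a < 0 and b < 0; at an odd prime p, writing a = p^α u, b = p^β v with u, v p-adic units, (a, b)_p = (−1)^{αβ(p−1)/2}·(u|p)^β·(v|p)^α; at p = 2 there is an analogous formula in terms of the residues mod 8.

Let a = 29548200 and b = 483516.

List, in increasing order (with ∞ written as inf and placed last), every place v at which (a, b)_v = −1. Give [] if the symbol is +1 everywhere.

(a, b) ≡ (2442, 111) mod (ℚ^×)²; places V = {2, 3, 5, 11, 37, ∞}.
(a,b)_3: α=1, u≡1; β=3, v≡1 (mod 3); (1|3)=+1, (1|3)=+1; sign (−1)^1·+1^3·+1^1 = -1.
(a,b)_2: α=3, β=2; u≡5, v≡7 (mod 8); ε(u)ε(v)=0·1, αω(v)=3·0, βω(u)=2·1; sum ≡ 0  ⇒  +1.
(a,b)_∞: sgn(2442)=+, sgn(111)=+, so +1.
(a,b)_37: α=1, u≡29; β=1, v≡7 (mod 37); (29|37)=-1, (7|37)=+1; sign (−1)^0·-1^1·+1^1 = -1.
(a,b)_11: α=3, u≡2; β=2, v≡3 (mod 11); (2|11)=-1, (3|11)=+1; sign (−1)^0·-1^2·+1^3 = +1.
(a,b)_5: α=2, u≡3; β=0, v≡1 (mod 5); (3|5)=-1, (1|5)=+1; sign (−1)^0·-1^0·+1^2 = +1.
Ram(2442, 111) = {3, 37}; no ℚ_3-point on the conic.

[3, 37]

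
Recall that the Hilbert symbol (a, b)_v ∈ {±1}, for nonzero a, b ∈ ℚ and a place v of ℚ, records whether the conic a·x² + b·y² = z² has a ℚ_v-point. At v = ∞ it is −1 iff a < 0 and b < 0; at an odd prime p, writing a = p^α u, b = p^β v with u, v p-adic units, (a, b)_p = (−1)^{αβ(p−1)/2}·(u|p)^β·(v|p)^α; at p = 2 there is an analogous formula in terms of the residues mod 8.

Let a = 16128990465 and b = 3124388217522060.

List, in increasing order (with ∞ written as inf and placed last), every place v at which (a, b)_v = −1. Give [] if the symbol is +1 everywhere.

[3, 7]

(a, b) ≡ (30489585, 1964315) mod (ℚ^×)²; places V = {2, 3, 5, 7, 17, 19, 23, 29, 31, ∞}.
(a,b)_29: α=1, u≡22; β=1, v≡23 (mod 29); (22|29)=+1, (23|29)=+1; sign (−1)^0·+1^1·+1^1 = +1.
(a,b)_5: α=1, u≡3; β=1, v≡2 (mod 5); (3|5)=-1, (2|5)=-1; sign (−1)^0·-1^1·-1^1 = +1.
(a,b)_31: α=1, u≡27; β=1, v≡8 (mod 31); (27|31)=-1, (8|31)=+1; sign (−1)^1·-1^1·+1^1 = +1.
(a,b)_23: α=2, u≡3; β=3, v≡3 (mod 23); (3|23)=+1, (3|23)=+1; sign (−1)^0·+1^3·+1^2 = +1.
(a,b)_17: α=1, u≡10; β=4, v≡13 (mod 17); (10|17)=-1, (13|17)=+1; sign (−1)^0·-1^4·+1^1 = +1.
(a,b)_∞: sgn(30489585)=+, sgn(1964315)=+, so +1.
(a,b)_2: α=0, β=2; u≡1, v≡3 (mod 8); ε(u)ε(v)=0·1, αω(v)=0·1, βω(u)=2·0; sum ≡ 0  ⇒  +1.
(a,b)_7: α=1, u≡5; β=0, v≡6 (mod 7); (5|7)=-1, (6|7)=-1; sign (−1)^0·-1^0·-1^1 = -1.
(a,b)_3: α=1, u≡2; β=2, v≡2 (mod 3); (2|3)=-1, (2|3)=-1; sign (−1)^0·-1^2·-1^1 = -1.
(a,b)_19: α=1, u≡18; β=1, v≡6 (mod 19); (18|19)=-1, (6|19)=+1; sign (−1)^1·-1^1·+1^1 = +1.
Ram(30489585, 1964315) = {3, 7}; no ℚ_3-point on the conic.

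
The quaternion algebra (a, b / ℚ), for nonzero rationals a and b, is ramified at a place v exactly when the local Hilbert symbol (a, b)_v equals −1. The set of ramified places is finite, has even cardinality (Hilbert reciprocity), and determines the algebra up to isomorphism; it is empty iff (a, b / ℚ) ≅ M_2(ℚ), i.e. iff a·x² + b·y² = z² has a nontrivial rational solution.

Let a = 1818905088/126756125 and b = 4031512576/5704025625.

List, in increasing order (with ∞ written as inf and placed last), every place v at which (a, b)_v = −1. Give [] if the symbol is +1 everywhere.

(a, b) ≡ (4290, 91) mod (ℚ^×)²; places V = {2, 3, 5, 7, 11, 13, 19, 53, ∞}.
(a,b)_19: α=-2, u≡18; β=-2, v≡10 (mod 19); (18|19)=-1, (10|19)=-1; sign (−1)^0·-1^-2·-1^-2 = +1.
(a,b)_2: α=9, β=18; u≡1, v≡3 (mod 8); ε(u)ε(v)=0·1, αω(v)=9·1, βω(u)=18·0; sum ≡ 1  ⇒  -1.
(a,b)_5: α=-3, u≡2; β=-4, v≡1 (mod 5); (2|5)=-1, (1|5)=+1; sign (−1)^0·-1^-4·+1^-3 = +1.
(a,b)_∞: sgn(4290)=+, sgn(91)=+, so +1.
(a,b)_53: α=-2, u≡48; β=-2, v≡28 (mod 53); (48|53)=-1, (28|53)=+1; sign (−1)^0·-1^-2·+1^-2 = +1.
(a,b)_7: α=2, u≡5; β=1, v≡5 (mod 7); (5|7)=-1, (5|7)=-1; sign (−1)^0·-1^1·-1^2 = -1.
(a,b)_11: α=1, u≡5; β=0, v≡3 (mod 11); (5|11)=+1, (3|11)=+1; sign (−1)^0·+1^0·+1^1 = +1.
(a,b)_13: α=3, u≡6; β=3, v≡7 (mod 13); (6|13)=-1, (7|13)=-1; sign (−1)^0·-1^3·-1^3 = +1.
(a,b)_3: α=1, u≡2; β=-2, v≡1 (mod 3); (2|3)=-1, (1|3)=+1; sign (−1)^0·-1^-2·+1^1 = +1.
Ram(4290, 91) = {2, 7}; no ℚ_2-point on the conic.

[2, 7]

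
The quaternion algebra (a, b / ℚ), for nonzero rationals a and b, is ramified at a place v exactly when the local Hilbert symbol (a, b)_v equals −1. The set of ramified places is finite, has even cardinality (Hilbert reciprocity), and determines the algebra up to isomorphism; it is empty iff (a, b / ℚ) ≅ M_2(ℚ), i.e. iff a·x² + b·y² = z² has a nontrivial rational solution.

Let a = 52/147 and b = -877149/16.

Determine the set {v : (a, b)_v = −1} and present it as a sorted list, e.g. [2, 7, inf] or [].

[2, 17]

Mod squares: a ≡ 39, b ≡ -221. Check v ∈ {∞, 2, 3, 7, 13, 17}.
v=7: a=7^-2·(≡1), b=7^2·(≡6) mod 7; (1|7)=+1, (6|7)=-1; (−1)^{-2·2·3}·(+1)^2·(-1)^-2 = +1.
v=17: a=17^0·(≡14), b=17^1·(≡2) mod 17; (14|17)=-1, (2|17)=+1; (−1)^{0·1·8}·(-1)^1·(+1)^0 = -1.
v=3: a=3^-1·(≡1), b=3^4·(≡1) mod 3; (1|3)=+1, (1|3)=+1; (−1)^{-1·4·1}·(+1)^4·(+1)^-1 = +1.
v=2: v_2(a)=2, v_2(b)=-4; units ≡ 7, 3 (mod 8); ε·ε+αω+βω = 1·1+2·1+-4·0 ≡ 1  ⇒  (a,b)_2 = -1.
v=13: a=13^1·(≡1), b=13^1·(≡12) mod 13; (1|13)=+1, (12|13)=+1; (−1)^{1·1·6}·(+1)^1·(+1)^1 = +1.
v=∞: 39 > 0 and -221 < 0  ⇒  (a,b)_∞ = +1.
(39, -221 / ℚ) ramifies at {2, 17}: a division algebra.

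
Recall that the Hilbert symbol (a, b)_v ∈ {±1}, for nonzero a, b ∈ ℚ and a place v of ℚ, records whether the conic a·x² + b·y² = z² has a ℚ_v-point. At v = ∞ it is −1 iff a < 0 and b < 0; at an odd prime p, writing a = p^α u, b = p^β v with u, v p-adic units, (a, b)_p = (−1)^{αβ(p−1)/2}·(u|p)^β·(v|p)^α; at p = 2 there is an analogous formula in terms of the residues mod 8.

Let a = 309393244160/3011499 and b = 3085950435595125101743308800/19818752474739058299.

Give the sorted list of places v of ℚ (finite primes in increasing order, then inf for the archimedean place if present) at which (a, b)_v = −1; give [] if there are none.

(a, b) ≡ (3315, 3927) mod (ℚ^×)²; places V = {2, 3, 5, 7, 11, 13, 17, 19, 23, ∞}.
(a,b)_2: α=14, β=30; u≡3, v≡7 (mod 8); ε(u)ε(v)=1·1, αω(v)=14·0, βω(u)=30·1; sum ≡ 1  ⇒  -1.
(a,b)_17: α=-1, u≡4; β=-3, v≡12 (mod 17); (4|17)=+1, (12|17)=-1; sign (−1)^0·+1^-3·-1^-1 = -1.
(a,b)_∞: sgn(3315)=+, sgn(3927)=+, so +1.
(a,b)_7: α=4, u≡2; β=11, v≡1 (mod 7); (2|7)=+1, (1|7)=+1; sign (−1)^0·+1^11·+1^4 = +1.
(a,b)_3: α=-11, u≡1; β=-27, v≡1 (mod 3); (1|3)=+1, (1|3)=+1; sign (−1)^1·+1^-27·+1^-11 = -1.
(a,b)_23: α=0, u≡12; β=-2, v≡10 (mod 23); (12|23)=+1, (10|23)=-1; sign (−1)^0·+1^-2·-1^0 = +1.
(a,b)_5: α=1, u≡3; β=2, v≡3 (mod 5); (3|5)=-1, (3|5)=-1; sign (−1)^0·-1^2·-1^1 = -1.
(a,b)_13: α=1, u≡7; β=0, v≡9 (mod 13); (7|13)=-1, (9|13)=+1; sign (−1)^0·-1^0·+1^1 = +1.
(a,b)_19: α=0, u≡4; β=2, v≡2 (mod 19); (4|19)=+1, (2|19)=-1; sign (−1)^0·+1^2·-1^0 = +1.
(a,b)_11: α=2, u≡1; β=5, v≡3 (mod 11); (1|11)=+1, (3|11)=+1; sign (−1)^0·+1^5·+1^2 = +1.
(3315, 3927 / ℚ) ramifies at {2, 3, 5, 17}: a division algebra.

[2, 3, 5, 17]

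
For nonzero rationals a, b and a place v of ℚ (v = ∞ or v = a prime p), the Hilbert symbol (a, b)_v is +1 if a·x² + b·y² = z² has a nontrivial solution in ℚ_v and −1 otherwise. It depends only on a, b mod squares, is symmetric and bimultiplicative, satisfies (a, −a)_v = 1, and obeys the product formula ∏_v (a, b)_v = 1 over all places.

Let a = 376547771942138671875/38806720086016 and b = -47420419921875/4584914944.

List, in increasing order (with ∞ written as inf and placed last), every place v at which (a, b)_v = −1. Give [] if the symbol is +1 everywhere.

(a, b) ≡ (195, -91) mod (ℚ^×)²; places V = {2, 3, 5, 7, 11, 13, 23, ∞}.
(a,b)_2: α=-18, β=-14; u≡3, v≡5 (mod 8); ε(u)ε(v)=1·0, αω(v)=-18·1, βω(u)=-14·1; sum ≡ 0  ⇒  +1.
(a,b)_7: α=4, u≡3; β=3, v≡1 (mod 7); (3|7)=-1, (1|7)=+1; sign (−1)^0·-1^3·+1^4 = -1.
(a,b)_∞: sgn(195)=+, sgn(-91)=−, so +1.
(a,b)_5: α=15, u≡1; β=10, v≡1 (mod 5); (1|5)=+1, (1|5)=+1; sign (−1)^0·+1^10·+1^15 = +1.
(a,b)_13: α=1, u≡5; β=1, v≡2 (mod 13); (5|13)=-1, (2|13)=-1; sign (−1)^0·-1^1·-1^1 = +1.
(a,b)_3: α=3, u≡2; β=2, v≡2 (mod 3); (2|3)=-1, (2|3)=-1; sign (−1)^0·-1^2·-1^3 = -1.
(a,b)_11: α=4, u≡10; β=2, v≡6 (mod 11); (10|11)=-1, (6|11)=-1; sign (−1)^0·-1^2·-1^4 = +1.
(a,b)_23: α=-6, u≡14; β=-4, v≡4 (mod 23); (14|23)=-1, (4|23)=+1; sign (−1)^0·-1^-4·+1^-6 = +1.
|Ram(195, -91)| = 2, even; anisotropic at {3, 7}.

[3, 7]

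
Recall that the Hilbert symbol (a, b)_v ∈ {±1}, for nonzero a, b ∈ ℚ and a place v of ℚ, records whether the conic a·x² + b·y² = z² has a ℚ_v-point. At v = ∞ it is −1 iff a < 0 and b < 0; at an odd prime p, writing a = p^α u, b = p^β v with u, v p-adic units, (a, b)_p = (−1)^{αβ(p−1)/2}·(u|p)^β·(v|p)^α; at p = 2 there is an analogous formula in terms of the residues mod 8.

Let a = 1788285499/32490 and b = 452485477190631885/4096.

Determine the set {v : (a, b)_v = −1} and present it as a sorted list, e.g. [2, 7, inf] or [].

(a, b) ≡ (910, 26565) mod (ℚ^×)²; places V = {2, 3, 5, 7, 11, 13, 19, 23, 31, ∞}.
(a,b)_∞: sgn(910)=+, sgn(26565)=+, so +1.
(a,b)_3: α=-2, u≡1; β=1, v≡2 (mod 3); (1|3)=+1, (2|3)=-1; sign (−1)^0·+1^1·-1^-2 = +1.
(a,b)_2: α=-1, β=-12; u≡7, v≡5 (mod 8); ε(u)ε(v)=1·0, αω(v)=-1·1, βω(u)=-12·0; sum ≡ 1  ⇒  -1.
(a,b)_13: α=3, u≡8; β=2, v≡11 (mod 13); (8|13)=-1, (11|13)=-1; sign (−1)^0·-1^2·-1^3 = -1.
(a,b)_23: α=0, u≡4; β=1, v≡11 (mod 23); (4|23)=+1, (11|23)=-1; sign (−1)^0·+1^1·-1^0 = +1.
(a,b)_11: α=2, u≡10; β=3, v≡10 (mod 11); (10|11)=-1, (10|11)=-1; sign (−1)^0·-1^3·-1^2 = -1.
(a,b)_5: α=-1, u≡3; β=1, v≡2 (mod 5); (3|5)=-1, (2|5)=-1; sign (−1)^0·-1^1·-1^-1 = +1.
(a,b)_31: α=2, u≡11; β=2, v≡21 (mod 31); (11|31)=-1, (21|31)=-1; sign (−1)^0·-1^2·-1^2 = +1.
(a,b)_19: α=-2, u≡6; β=2, v≡10 (mod 19); (6|19)=+1, (10|19)=-1; sign (−1)^0·+1^2·-1^-2 = +1.
(a,b)_7: α=1, u≡1; β=5, v≡2 (mod 7); (1|7)=+1, (2|7)=+1; sign (−1)^1·+1^5·+1^1 = -1.
(910, 26565 / ℚ) ramifies at {2, 7, 11, 13}: a division algebra.

[2, 7, 11, 13]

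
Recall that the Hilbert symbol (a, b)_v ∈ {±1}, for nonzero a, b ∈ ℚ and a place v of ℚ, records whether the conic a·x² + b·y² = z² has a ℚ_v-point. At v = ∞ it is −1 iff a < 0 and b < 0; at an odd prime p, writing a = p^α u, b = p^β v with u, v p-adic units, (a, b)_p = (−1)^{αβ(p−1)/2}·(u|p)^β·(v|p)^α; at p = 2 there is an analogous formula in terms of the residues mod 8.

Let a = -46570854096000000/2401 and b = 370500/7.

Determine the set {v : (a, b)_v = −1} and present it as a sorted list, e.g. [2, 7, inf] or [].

[2, 3, 7, 19]

(a, b) ≡ (-589, 25935) mod (ℚ^×)²; places V = {2, 3, 5, 7, 13, 19, 31, ∞}.
(a,b)_2: α=10, β=2; u≡3, v≡7 (mod 8); ε(u)ε(v)=1·1, αω(v)=10·0, βω(u)=2·1; sum ≡ 1  ⇒  -1.
(a,b)_31: α=1, u≡3; β=0, v≡16 (mod 31); (3|31)=-1, (16|31)=+1; sign (−1)^0·-1^0·+1^1 = +1.
(a,b)_19: α=3, u≡7; β=1, v≡9 (mod 19); (7|19)=+1, (9|19)=+1; sign (−1)^1·+1^1·+1^3 = -1.
(a,b)_13: α=2, u≡12; β=1, v≡8 (mod 13); (12|13)=+1, (8|13)=-1; sign (−1)^0·+1^1·-1^2 = +1.
(a,b)_5: α=6, u≡1; β=3, v≡2 (mod 5); (1|5)=+1, (2|5)=-1; sign (−1)^0·+1^3·-1^6 = +1.
(a,b)_3: α=4, u≡2; β=1, v≡2 (mod 3); (2|3)=-1, (2|3)=-1; sign (−1)^0·-1^1·-1^4 = -1.
(a,b)_∞: sgn(-589)=−, sgn(25935)=+, so +1.
(a,b)_7: α=-4, u≡3; β=-1, v≡4 (mod 7); (3|7)=-1, (4|7)=+1; sign (−1)^0·-1^-1·+1^-4 = -1.
(-589, 25935 / ℚ) ramifies at {2, 3, 7, 19}: a division algebra.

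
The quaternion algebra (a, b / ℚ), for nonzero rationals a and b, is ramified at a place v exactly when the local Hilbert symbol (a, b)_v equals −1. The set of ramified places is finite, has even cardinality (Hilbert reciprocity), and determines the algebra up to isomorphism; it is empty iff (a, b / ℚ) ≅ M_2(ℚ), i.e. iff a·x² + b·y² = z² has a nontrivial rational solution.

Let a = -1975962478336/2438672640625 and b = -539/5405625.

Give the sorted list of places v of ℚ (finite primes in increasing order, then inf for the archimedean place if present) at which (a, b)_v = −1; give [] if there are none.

Mod squares: a ≡ -10759, b ≡ -11. Check v ∈ {∞, 2, 3, 5, 7, 11, 13, 29, 31, 53}.
v=53: a=53^1·(≡10), b=53^0·(≡42) mod 53; (10|53)=+1, (42|53)=+1; (−1)^{1·0·26}·(+1)^0·(+1)^1 = +1.
v=5: a=5^-6·(≡1), b=5^-4·(≡4) mod 5; (1|5)=+1, (4|5)=+1; (−1)^{-6·-4·2}·(+1)^-4·(+1)^-6 = +1.
v=13: a=13^-2·(≡2), b=13^0·(≡5) mod 13; (2|13)=-1, (5|13)=-1; (−1)^{-2·0·6}·(-1)^0·(-1)^-2 = +1.
v=11: a=11^4·(≡7), b=11^1·(≡10) mod 11; (7|11)=-1, (10|11)=-1; (−1)^{4·1·5}·(-1)^1·(-1)^4 = -1.
v=∞: -10759 < 0 and -11 < 0  ⇒  (a,b)_∞ = -1.
v=3: a=3^0·(≡2), b=3^-2·(≡1) mod 3; (2|3)=-1, (1|3)=+1; (−1)^{0·-2·1}·(-1)^-2·(+1)^0 = +1.
v=31: a=31^-4·(≡23), b=31^-2·(≡8) mod 31; (23|31)=-1, (8|31)=+1; (−1)^{-4·-2·15}·(-1)^-2·(+1)^-4 = +1.
v=7: a=7^3·(≡5), b=7^2·(≡3) mod 7; (5|7)=-1, (3|7)=-1; (−1)^{3·2·3}·(-1)^2·(-1)^3 = -1.
v=2: v_2(a)=8, v_2(b)=0; units ≡ 1, 5 (mod 8); ε·ε+αω+βω = 0·0+8·1+0·0 ≡ 0  ⇒  (a,b)_2 = +1.
v=29: a=29^1·(≡5), b=29^0·(≡26) mod 29; (5|29)=+1, (26|29)=-1; (−1)^{1·0·14}·(+1)^0·(-1)^1 = -1.
(-10759, -11 / ℚ) ramifies at {7, 11, 29, ∞}: a division algebra.

[7, 11, 29, inf]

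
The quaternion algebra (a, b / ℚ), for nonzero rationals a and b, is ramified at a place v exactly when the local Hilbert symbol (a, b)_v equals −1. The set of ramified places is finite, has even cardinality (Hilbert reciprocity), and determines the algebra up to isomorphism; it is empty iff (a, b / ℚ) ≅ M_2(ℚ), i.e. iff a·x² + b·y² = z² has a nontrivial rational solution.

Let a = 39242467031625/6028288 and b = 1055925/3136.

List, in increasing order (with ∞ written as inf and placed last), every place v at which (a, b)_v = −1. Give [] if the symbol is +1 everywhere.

[5, 7, 11, 13]

Mod squares: a ≡ 255255, b ≡ 13. Check v ∈ {∞, 2, 3, 5, 7, 11, 13, 17, 19, 29}.
v=29: a=29^-2·(≡11), b=29^0·(≡16) mod 29; (11|29)=-1, (16|29)=+1; (−1)^{-2·0·14}·(-1)^0·(+1)^-2 = +1.
v=2: v_2(a)=-10, v_2(b)=-6; units ≡ 7, 5 (mod 8); ε·ε+αω+βω = 1·0+-10·1+-6·0 ≡ 0  ⇒  (a,b)_2 = +1.
v=∞: 255255 > 0 and 13 > 0  ⇒  (a,b)_∞ = +1.
v=3: a=3^17·(≡2), b=3^2·(≡1) mod 3; (2|3)=-1, (1|3)=+1; (−1)^{17·2·1}·(-1)^2·(+1)^17 = +1.
v=19: a=19^0·(≡11), b=19^2·(≡18) mod 19; (11|19)=+1, (18|19)=-1; (−1)^{0·2·9}·(+1)^2·(-1)^0 = +1.
v=7: a=7^-1·(≡2), b=7^-2·(≡3) mod 7; (2|7)=+1, (3|7)=-1; (−1)^{-1·-2·3}·(+1)^-2·(-1)^-1 = -1.
v=5: a=5^3·(≡1), b=5^2·(≡2) mod 5; (1|5)=+1, (2|5)=-1; (−1)^{3·2·2}·(+1)^2·(-1)^3 = -1.
v=17: a=17^1·(≡8), b=17^0·(≡9) mod 17; (8|17)=+1, (9|17)=+1; (−1)^{1·0·8}·(+1)^0·(+1)^1 = +1.
v=13: a=13^1·(≡8), b=13^1·(≡9) mod 13; (8|13)=-1, (9|13)=+1; (−1)^{1·1·6}·(-1)^1·(+1)^1 = -1.
v=11: a=11^1·(≡7), b=11^0·(≡2) mod 11; (7|11)=-1, (2|11)=-1; (−1)^{1·0·5}·(-1)^0·(-1)^1 = -1.
(255255, 13 / ℚ) ramifies at {5, 7, 11, 13}: a division algebra.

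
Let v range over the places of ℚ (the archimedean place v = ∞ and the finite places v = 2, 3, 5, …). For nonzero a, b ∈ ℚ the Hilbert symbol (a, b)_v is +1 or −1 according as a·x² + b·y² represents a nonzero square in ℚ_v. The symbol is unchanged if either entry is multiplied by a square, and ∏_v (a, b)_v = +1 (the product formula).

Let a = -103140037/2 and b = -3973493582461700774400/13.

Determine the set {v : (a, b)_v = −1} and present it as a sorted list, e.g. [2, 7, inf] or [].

[13, inf]

Mod squares: a ≡ -1704794, b ≡ -42978. Check v ∈ {∞, 2, 3, 5, 7, 11, 13, 17, 19, 29}.
v=17: a=17^1·(≡9), b=17^2·(≡2) mod 17; (9|17)=+1, (2|17)=+1; (−1)^{1·2·8}·(+1)^2·(+1)^1 = +1.
v=3: a=3^0·(≡1), b=3^1·(≡2) mod 3; (1|3)=+1, (2|3)=-1; (−1)^{0·1·1}·(+1)^1·(-1)^0 = +1.
v=29: a=29^1·(≡18), b=29^3·(≡26) mod 29; (18|29)=-1, (26|29)=-1; (−1)^{1·3·14}·(-1)^3·(-1)^1 = +1.
v=7: a=7^1·(≡1), b=7^2·(≡4) mod 7; (1|7)=+1, (4|7)=+1; (−1)^{1·2·3}·(+1)^2·(+1)^1 = +1.
v=13: a=13^1·(≡6), b=13^-1·(≡12) mod 13; (6|13)=-1, (12|13)=+1; (−1)^{1·-1·6}·(-1)^-1·(+1)^1 = -1.
v=∞: -1704794 < 0 and -42978 < 0  ⇒  (a,b)_∞ = -1.
v=19: a=19^1·(≡5), b=19^5·(≡8) mod 19; (5|19)=+1, (8|19)=-1; (−1)^{1·5·9}·(+1)^5·(-1)^1 = +1.
v=5: a=5^0·(≡4), b=5^2·(≡3) mod 5; (4|5)=+1, (3|5)=-1; (−1)^{0·2·2}·(+1)^2·(-1)^0 = +1.
v=2: v_2(a)=-1, v_2(b)=9; units ≡ 3, 7 (mod 8); ε·ε+αω+βω = 1·1+-1·0+9·1 ≡ 0  ⇒  (a,b)_2 = +1.
v=11: a=11^2·(≡2), b=11^2·(≡7) mod 11; (2|11)=-1, (7|11)=-1; (−1)^{2·2·5}·(-1)^2·(-1)^2 = +1.
(-1704794, -42978 / ℚ) ramifies at {13, ∞}: a division algebra.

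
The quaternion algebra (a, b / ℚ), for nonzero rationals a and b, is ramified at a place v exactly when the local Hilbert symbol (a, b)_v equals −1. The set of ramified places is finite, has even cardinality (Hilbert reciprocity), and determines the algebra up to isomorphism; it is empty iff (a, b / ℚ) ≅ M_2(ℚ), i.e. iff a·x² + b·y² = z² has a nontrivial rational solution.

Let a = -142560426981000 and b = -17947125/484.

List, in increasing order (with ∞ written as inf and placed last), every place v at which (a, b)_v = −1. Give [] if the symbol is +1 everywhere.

(a, b) ≡ (-10357410, -79765) mod (ℚ^×)²; places V = {2, 3, 5, 7, 11, 31, 37, 43, 53, ∞}.
(a,b)_7: α=3, u≡1; β=1, v≡1 (mod 7); (1|7)=+1, (1|7)=+1; sign (−1)^1·+1^1·+1^3 = -1.
(a,b)_31: α=1, u≡25; β=0, v≡22 (mod 31); (25|31)=+1, (22|31)=-1; sign (−1)^0·+1^0·-1^1 = -1.
(a,b)_2: α=3, β=-2; u≡7, v≡3 (mod 8); ε(u)ε(v)=1·1, αω(v)=3·1, βω(u)=-2·0; sum ≡ 0  ⇒  +1.
(a,b)_3: α=1, u≡2; β=2, v≡2 (mod 3); (2|3)=-1, (2|3)=-1; sign (−1)^0·-1^2·-1^1 = -1.
(a,b)_53: α=2, u≡4; β=1, v≡14 (mod 53); (4|53)=+1, (14|53)=-1; sign (−1)^0·+1^1·-1^2 = +1.
(a,b)_37: α=1, u≡16; β=0, v≡7 (mod 37); (16|37)=+1, (7|37)=+1; sign (−1)^0·+1^0·+1^1 = +1.
(a,b)_43: α=1, u≡25; β=1, v≡18 (mod 43); (25|43)=+1, (18|43)=-1; sign (−1)^1·+1^1·-1^1 = +1.
(a,b)_11: α=0, u≡5; β=-2, v≡6 (mod 11); (5|11)=+1, (6|11)=-1; sign (−1)^0·+1^-2·-1^0 = +1.
(a,b)_5: α=3, u≡2; β=3, v≡2 (mod 5); (2|5)=-1, (2|5)=-1; sign (−1)^0·-1^3·-1^3 = +1.
(a,b)_∞: sgn(-10357410)=−, sgn(-79765)=−, so -1.
(-10357410, -79765 / ℚ) ramifies at {3, 7, 31, ∞}: a division algebra.

[3, 7, 31, inf]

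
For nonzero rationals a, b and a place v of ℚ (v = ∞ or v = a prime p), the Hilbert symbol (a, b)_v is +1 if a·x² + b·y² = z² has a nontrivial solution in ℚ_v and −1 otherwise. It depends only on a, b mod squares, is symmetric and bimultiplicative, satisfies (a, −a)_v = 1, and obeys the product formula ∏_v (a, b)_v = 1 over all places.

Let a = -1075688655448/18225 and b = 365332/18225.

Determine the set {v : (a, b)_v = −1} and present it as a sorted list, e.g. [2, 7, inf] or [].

[2, 11]

Mod squares: a ≡ -22, b ≡ 253. Check v ∈ {∞, 2, 3, 5, 11, 19, 23}.
v=3: a=3^-6·(≡2), b=3^-6·(≡1) mod 3; (2|3)=-1, (1|3)=+1; (−1)^{-6·-6·1}·(-1)^-6·(+1)^-6 = +1.
v=11: a=11^3·(≡3), b=11^1·(≡4) mod 11; (3|11)=+1, (4|11)=+1; (−1)^{3·1·5}·(+1)^1·(+1)^3 = -1.
v=23: a=23^4·(≡12), b=23^1·(≡22) mod 23; (12|23)=+1, (22|23)=-1; (−1)^{4·1·11}·(+1)^1·(-1)^4 = +1.
v=19: a=19^2·(≡1), b=19^2·(≡6) mod 19; (1|19)=+1, (6|19)=+1; (−1)^{2·2·9}·(+1)^2·(+1)^2 = +1.
v=∞: -22 < 0 and 253 > 0  ⇒  (a,b)_∞ = +1.
v=5: a=5^-2·(≡3), b=5^-2·(≡3) mod 5; (3|5)=-1, (3|5)=-1; (−1)^{-2·-2·2}·(-1)^-2·(-1)^-2 = +1.
v=2: v_2(a)=3, v_2(b)=2; units ≡ 5, 5 (mod 8); ε·ε+αω+βω = 0·0+3·1+2·1 ≡ 1  ⇒  (a,b)_2 = -1.
(-22, 253 / ℚ) ramifies at {2, 11}: a division algebra.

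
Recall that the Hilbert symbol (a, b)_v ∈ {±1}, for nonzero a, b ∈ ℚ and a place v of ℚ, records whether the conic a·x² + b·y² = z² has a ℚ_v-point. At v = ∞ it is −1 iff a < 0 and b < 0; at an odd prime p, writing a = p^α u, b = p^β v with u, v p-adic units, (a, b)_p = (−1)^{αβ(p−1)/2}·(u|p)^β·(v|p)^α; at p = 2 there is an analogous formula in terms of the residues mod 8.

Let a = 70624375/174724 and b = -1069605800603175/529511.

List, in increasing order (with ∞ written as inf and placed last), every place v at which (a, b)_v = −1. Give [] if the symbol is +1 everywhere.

[2, 11, 29, 41]

(a, b) ≡ (391, -291491673) mod (ℚ^×)²; places V = {2, 3, 5, 11, 17, 19, 23, 29, 31, 41, ∞}.
(a,b)_19: α=-2, u≡5; β=-1, v≡1 (mod 19); (5|19)=+1, (1|19)=+1; sign (−1)^0·+1^-1·+1^-2 = +1.
(a,b)_31: α=0, u≡18; β=-2, v≡18 (mod 31); (18|31)=+1, (18|31)=+1; sign (−1)^0·+1^-2·+1^0 = +1.
(a,b)_23: α=1, u≡15; β=5, v≡4 (mod 23); (15|23)=-1, (4|23)=+1; sign (−1)^1·-1^5·+1^1 = +1.
(a,b)_5: α=4, u≡1; β=2, v≡3 (mod 5); (1|5)=+1, (3|5)=-1; sign (−1)^0·+1^2·-1^4 = +1.
(a,b)_41: α=0, u≡12; β=1, v≡19 (mod 41); (12|41)=-1, (19|41)=-1; sign (−1)^0·-1^1·-1^0 = -1.
(a,b)_2: α=-2, β=0; u≡7, v≡7 (mod 8); ε(u)ε(v)=1·1, αω(v)=-2·0, βω(u)=0·0; sum ≡ 1  ⇒  -1.
(a,b)_3: α=0, u≡1; β=1, v≡1 (mod 3); (1|3)=+1, (1|3)=+1; sign (−1)^0·+1^1·+1^0 = +1.
(a,b)_11: α=-2, u≡10; β=1, v≡6 (mod 11); (10|11)=-1, (6|11)=-1; sign (−1)^0·-1^1·-1^-2 = -1.
(a,b)_17: α=3, u≡12; β=3, v≡10 (mod 17); (12|17)=-1, (10|17)=-1; sign (−1)^0·-1^3·-1^3 = +1.
(a,b)_29: α=0, u≡21; β=-1, v≡10 (mod 29); (21|29)=-1, (10|29)=-1; sign (−1)^0·-1^-1·-1^0 = -1.
(a,b)_∞: sgn(391)=+, sgn(-291491673)=−, so +1.
|Ram(391, -291491673)| = 4, even; anisotropic at {2, 11, 29, 41}.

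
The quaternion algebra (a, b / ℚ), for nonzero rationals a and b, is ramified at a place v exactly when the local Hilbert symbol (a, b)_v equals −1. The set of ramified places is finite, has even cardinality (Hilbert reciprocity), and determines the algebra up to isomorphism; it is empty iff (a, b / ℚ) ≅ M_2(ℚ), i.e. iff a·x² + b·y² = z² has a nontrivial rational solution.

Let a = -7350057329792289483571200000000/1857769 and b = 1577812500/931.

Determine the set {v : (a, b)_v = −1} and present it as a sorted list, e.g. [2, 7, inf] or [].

[5, 11, 17, 19]

Mod squares: a ≡ -323, b ≡ 53295. Check v ∈ {∞, 2, 3, 5, 7, 11, 13, 17, 19, 29, 47}.
v=5: a=5^8·(≡2), b=5^7·(≡1) mod 5; (2|5)=-1, (1|5)=+1; (−1)^{8·7·2}·(-1)^7·(+1)^8 = -1.
v=11: a=11^2·(≡10), b=11^1·(≡9) mod 11; (10|11)=-1, (9|11)=+1; (−1)^{2·1·5}·(-1)^1·(+1)^2 = -1.
v=19: a=19^3·(≡12), b=19^-1·(≡2) mod 19; (12|19)=-1, (2|19)=-1; (−1)^{3·-1·9}·(-1)^-1·(-1)^3 = -1.
v=∞: -323 < 0 and 53295 > 0  ⇒  (a,b)_∞ = +1.
v=7: a=7^2·(≡6), b=7^-2·(≡1) mod 7; (6|7)=-1, (1|7)=+1; (−1)^{2·-2·3}·(-1)^-2·(+1)^2 = +1.
v=17: a=17^3·(≡16), b=17^1·(≡5) mod 17; (16|17)=+1, (5|17)=-1; (−1)^{3·1·8}·(+1)^1·(-1)^3 = -1.
v=2: v_2(a)=20, v_2(b)=2; units ≡ 5, 7 (mod 8); ε·ε+αω+βω = 0·1+20·0+2·1 ≡ 0  ⇒  (a,b)_2 = +1.
v=13: a=13^2·(≡5), b=13^0·(≡7) mod 13; (5|13)=-1, (7|13)=-1; (−1)^{2·0·6}·(-1)^0·(-1)^2 = +1.
v=3: a=3^12·(≡1), b=3^3·(≡2) mod 3; (1|3)=+1, (2|3)=-1; (−1)^{12·3·1}·(+1)^3·(-1)^12 = +1.
v=29: a=29^-2·(≡1), b=29^0·(≡25) mod 29; (1|29)=+1, (25|29)=+1; (−1)^{-2·0·14}·(+1)^0·(+1)^-2 = +1.
v=47: a=47^-2·(≡17), b=47^0·(≡38) mod 47; (17|47)=+1, (38|47)=-1; (−1)^{-2·0·23}·(+1)^0·(-1)^-2 = +1.
|Ram(-323, 53295)| = 4, even; anisotropic at {5, 11, 17, 19}.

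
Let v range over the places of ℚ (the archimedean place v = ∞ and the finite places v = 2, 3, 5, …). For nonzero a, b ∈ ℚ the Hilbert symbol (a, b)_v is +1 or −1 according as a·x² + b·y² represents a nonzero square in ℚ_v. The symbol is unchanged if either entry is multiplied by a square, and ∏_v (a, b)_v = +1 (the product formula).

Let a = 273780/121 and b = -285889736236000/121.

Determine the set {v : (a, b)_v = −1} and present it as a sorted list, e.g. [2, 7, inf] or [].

[2, 5, 17, 37]

Mod squares: a ≡ 5, b ≡ -7994590. Check v ∈ {∞, 2, 3, 5, 11, 13, 17, 23, 31, 37, 41}.
v=17: a=17^0·(≡6), b=17^1·(≡8) mod 17; (6|17)=-1, (8|17)=+1; (−1)^{0·1·8}·(-1)^1·(+1)^0 = -1.
v=11: a=11^-2·(≡1), b=11^-2·(≡5) mod 11; (1|11)=+1, (5|11)=+1; (−1)^{-2·-2·5}·(+1)^-2·(+1)^-2 = +1.
v=37: a=37^0·(≡35), b=37^1·(≡11) mod 37; (35|37)=-1, (11|37)=+1; (−1)^{0·1·18}·(-1)^1·(+1)^0 = -1.
v=13: a=13^2·(≡2), b=13^2·(≡8) mod 13; (2|13)=-1, (8|13)=-1; (−1)^{2·2·6}·(-1)^2·(-1)^2 = +1.
v=23: a=23^0·(≡21), b=23^2·(≡13) mod 23; (21|23)=-1, (13|23)=+1; (−1)^{0·2·11}·(-1)^2·(+1)^0 = +1.
v=∞: 5 > 0 and -7994590 < 0  ⇒  (a,b)_∞ = +1.
v=3: a=3^4·(≡2), b=3^0·(≡2) mod 3; (2|3)=-1, (2|3)=-1; (−1)^{4·0·1}·(-1)^0·(-1)^4 = +1.
v=41: a=41^0·(≡9), b=41^1·(≡15) mod 41; (9|41)=+1, (15|41)=-1; (−1)^{0·1·20}·(+1)^1·(-1)^0 = +1.
v=5: a=5^1·(≡1), b=5^3·(≡2) mod 5; (1|5)=+1, (2|5)=-1; (−1)^{1·3·2}·(+1)^3·(-1)^1 = -1.
v=31: a=31^0·(≡4), b=31^1·(≡3) mod 31; (4|31)=+1, (3|31)=-1; (−1)^{0·1·15}·(+1)^1·(-1)^0 = +1.
v=2: v_2(a)=2, v_2(b)=5; units ≡ 5, 1 (mod 8); ε·ε+αω+βω = 0·0+2·0+5·1 ≡ 1  ⇒  (a,b)_2 = -1.
Ram(5, -7994590) = {2, 5, 17, 37}; no ℚ_2-point on the conic.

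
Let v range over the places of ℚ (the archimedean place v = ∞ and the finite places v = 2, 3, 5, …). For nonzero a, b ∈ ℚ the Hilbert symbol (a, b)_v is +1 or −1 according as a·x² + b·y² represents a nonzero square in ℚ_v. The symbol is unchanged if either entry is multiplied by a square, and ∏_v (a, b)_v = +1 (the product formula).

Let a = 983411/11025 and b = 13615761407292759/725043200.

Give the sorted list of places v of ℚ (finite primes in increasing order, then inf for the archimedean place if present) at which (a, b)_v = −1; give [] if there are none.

(a, b) ≡ (11, 78) mod (ℚ^×)²; places V = {2, 3, 5, 7, 11, 13, 17, 19, 23, ∞}.
(a,b)_∞: sgn(11)=+, sgn(78)=+, so +1.
(a,b)_7: α=-2, u≡2; β=-2, v≡2 (mod 7); (2|7)=+1, (2|7)=+1; sign (−1)^0·+1^-2·+1^-2 = +1.
(a,b)_19: α=0, u≡17; β=2, v≡3 (mod 19); (17|19)=+1, (3|19)=-1; sign (−1)^0·+1^2·-1^0 = +1.
(a,b)_11: α=1, u≡5; β=2, v≡3 (mod 11); (5|11)=+1, (3|11)=+1; sign (−1)^0·+1^2·+1^1 = +1.
(a,b)_17: α=0, u≡7; β=-2, v≡3 (mod 17); (7|17)=-1, (3|17)=-1; sign (−1)^0·-1^-2·-1^0 = +1.
(a,b)_5: α=-2, u≡1; β=-2, v≡3 (mod 5); (1|5)=+1, (3|5)=-1; sign (−1)^0·+1^-2·-1^-2 = +1.
(a,b)_2: α=0, β=-11; u≡3, v≡7 (mod 8); ε(u)ε(v)=1·1, αω(v)=0·0, βω(u)=-11·1; sum ≡ 0  ⇒  +1.
(a,b)_13: α=2, u≡8; β=5, v≡2 (mod 13); (8|13)=-1, (2|13)=-1; sign (−1)^0·-1^5·-1^2 = -1.
(a,b)_3: α=-2, u≡2; β=1, v≡2 (mod 3); (2|3)=-1, (2|3)=-1; sign (−1)^0·-1^1·-1^-2 = -1.
(a,b)_23: α=2, u≡11; β=4, v≡13 (mod 23); (11|23)=-1, (13|23)=+1; sign (−1)^0·-1^4·+1^2 = +1.
|Ram(11, 78)| = 2, even; anisotropic at {3, 13}.

[3, 13]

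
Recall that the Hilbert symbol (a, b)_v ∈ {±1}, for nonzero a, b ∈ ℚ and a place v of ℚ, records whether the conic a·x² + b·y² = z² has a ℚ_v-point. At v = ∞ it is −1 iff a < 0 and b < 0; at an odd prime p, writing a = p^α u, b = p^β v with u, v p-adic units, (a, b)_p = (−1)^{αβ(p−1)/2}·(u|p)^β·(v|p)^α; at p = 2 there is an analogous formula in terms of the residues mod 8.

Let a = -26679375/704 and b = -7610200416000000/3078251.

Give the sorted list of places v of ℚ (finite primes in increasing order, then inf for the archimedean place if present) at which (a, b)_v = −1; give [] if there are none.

[7, 29, 31, inf]

(a, b) ≡ (-5797, -581334754) mod (ℚ^×)²; places V = {2, 3, 5, 7, 11, 13, 17, 19, 23, 29, 31, ∞}.
(a,b)_17: α=1, u≡2; β=1, v≡9 (mod 17); (2|17)=+1, (9|17)=+1; sign (−1)^0·+1^1·+1^1 = +1.
(a,b)_∞: sgn(-5797)=−, sgn(-581334754)=−, so -1.
(a,b)_7: α=0, u≡3; β=1, v≡3 (mod 7); (3|7)=-1, (3|7)=-1; sign (−1)^0·-1^1·-1^0 = -1.
(a,b)_2: α=-6, β=11; u≡3, v≡7 (mod 8); ε(u)ε(v)=1·1, αω(v)=-6·0, βω(u)=11·1; sum ≡ 0  ⇒  +1.
(a,b)_13: α=0, u≡9; β=1, v≡8 (mod 13); (9|13)=+1, (8|13)=-1; sign (−1)^0·+1^1·-1^0 = +1.
(a,b)_29: α=0, u≡2; β=1, v≡18 (mod 29); (2|29)=-1, (18|29)=-1; sign (−1)^0·-1^1·-1^0 = -1.
(a,b)_19: α=0, u≡7; β=1, v≡3 (mod 19); (7|19)=+1, (3|19)=-1; sign (−1)^0·+1^1·-1^0 = +1.
(a,b)_11: α=-1, u≡4; β=-1, v≡6 (mod 11); (4|11)=+1, (6|11)=-1; sign (−1)^1·+1^-1·-1^-1 = +1.
(a,b)_3: α=4, u≡2; β=2, v≡2 (mod 3); (2|3)=-1, (2|3)=-1; sign (−1)^0·-1^2·-1^4 = +1.
(a,b)_5: α=4, u≡2; β=6, v≡1 (mod 5); (2|5)=-1, (1|5)=+1; sign (−1)^0·-1^6·+1^4 = +1.
(a,b)_23: α=0, u≡20; β=-4, v≡11 (mod 23); (20|23)=-1, (11|23)=-1; sign (−1)^0·-1^-4·-1^0 = +1.
(a,b)_31: α=1, u≡21; β=1, v≡21 (mod 31); (21|31)=-1, (21|31)=-1; sign (−1)^1·-1^1·-1^1 = -1.
Ram(-5797, -581334754) = {7, 29, 31, ∞}; no ℚ_7-point on the conic.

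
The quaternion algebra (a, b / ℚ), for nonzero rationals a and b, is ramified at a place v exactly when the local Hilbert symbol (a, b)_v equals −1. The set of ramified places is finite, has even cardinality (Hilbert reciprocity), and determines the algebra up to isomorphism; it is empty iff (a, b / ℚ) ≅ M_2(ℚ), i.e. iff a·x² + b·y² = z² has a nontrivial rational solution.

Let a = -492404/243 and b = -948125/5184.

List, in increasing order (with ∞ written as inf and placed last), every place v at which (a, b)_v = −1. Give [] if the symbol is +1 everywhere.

Mod squares: a ≡ -1023, b ≡ -1517. Check v ∈ {∞, 2, 3, 5, 11, 19, 31, 37, 41}.
v=19: a=19^2·(≡18), b=19^0·(≡2) mod 19; (18|19)=-1, (2|19)=-1; (−1)^{2·0·9}·(-1)^0·(-1)^2 = +1.
v=41: a=41^0·(≡39), b=41^1·(≡25) mod 41; (39|41)=+1, (25|41)=+1; (−1)^{0·1·20}·(+1)^1·(+1)^0 = +1.
v=∞: -1023 < 0 and -1517 < 0  ⇒  (a,b)_∞ = -1.
v=5: a=5^0·(≡2), b=5^4·(≡2) mod 5; (2|5)=-1, (2|5)=-1; (−1)^{0·4·2}·(-1)^4·(-1)^0 = +1.
v=2: v_2(a)=2, v_2(b)=-6; units ≡ 1, 3 (mod 8); ε·ε+αω+βω = 0·1+2·1+-6·0 ≡ 0  ⇒  (a,b)_2 = +1.
v=11: a=11^1·(≡6), b=11^0·(≡3) mod 11; (6|11)=-1, (3|11)=+1; (−1)^{1·0·5}·(-1)^0·(+1)^1 = +1.
v=37: a=37^0·(≡19), b=37^1·(≡4) mod 37; (19|37)=-1, (4|37)=+1; (−1)^{0·1·18}·(-1)^1·(+1)^0 = -1.
v=31: a=31^1·(≡21), b=31^0·(≡28) mod 31; (21|31)=-1, (28|31)=+1; (−1)^{1·0·15}·(-1)^0·(+1)^1 = +1.
v=3: a=3^-5·(≡1), b=3^-4·(≡1) mod 3; (1|3)=+1, (1|3)=+1; (−1)^{-5·-4·1}·(+1)^-4·(+1)^-5 = +1.
Ram(-1023, -1517) = {37, ∞}; no ℚ_37-point on the conic.

[37, inf]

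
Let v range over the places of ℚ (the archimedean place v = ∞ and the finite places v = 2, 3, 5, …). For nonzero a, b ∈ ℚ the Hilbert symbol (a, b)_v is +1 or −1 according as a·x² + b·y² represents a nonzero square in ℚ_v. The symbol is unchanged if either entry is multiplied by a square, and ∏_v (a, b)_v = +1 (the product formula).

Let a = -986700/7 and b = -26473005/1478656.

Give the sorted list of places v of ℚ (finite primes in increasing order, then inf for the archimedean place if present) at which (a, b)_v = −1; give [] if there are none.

Mod squares: a ≡ -69069, b ≡ -5. Check v ∈ {∞, 2, 3, 5, 7, 11, 13, 19, 23, 59}.
v=∞: -69069 < 0 and -5 < 0  ⇒  (a,b)_∞ = -1.
v=7: a=7^-1·(≡6), b=7^0·(≡2) mod 7; (6|7)=-1, (2|7)=+1; (−1)^{-1·0·3}·(-1)^0·(+1)^-1 = +1.
v=5: a=5^2·(≡1), b=5^1·(≡4) mod 5; (1|5)=+1, (4|5)=+1; (−1)^{2·1·2}·(+1)^1·(+1)^2 = +1.
v=19: a=19^0·(≡12), b=19^-2·(≡12) mod 19; (12|19)=-1, (12|19)=-1; (−1)^{0·-2·9}·(-1)^-2·(-1)^0 = +1.
v=3: a=3^1·(≡2), b=3^2·(≡1) mod 3; (2|3)=-1, (1|3)=+1; (−1)^{1·2·1}·(-1)^2·(+1)^1 = +1.
v=23: a=23^1·(≡19), b=23^0·(≡2) mod 23; (19|23)=-1, (2|23)=+1; (−1)^{1·0·11}·(-1)^0·(+1)^1 = +1.
v=2: v_2(a)=2, v_2(b)=-12; units ≡ 3, 3 (mod 8); ε·ε+αω+βω = 1·1+2·1+-12·1 ≡ 1  ⇒  (a,b)_2 = -1.
v=59: a=59^0·(≡36), b=59^2·(≡56) mod 59; (36|59)=+1, (56|59)=-1; (−1)^{0·2·29}·(+1)^2·(-1)^0 = +1.
v=11: a=11^1·(≡7), b=11^0·(≡8) mod 11; (7|11)=-1, (8|11)=-1; (−1)^{1·0·5}·(-1)^0·(-1)^1 = -1.
v=13: a=13^1·(≡1), b=13^2·(≡7) mod 13; (1|13)=+1, (7|13)=-1; (−1)^{1·2·6}·(+1)^2·(-1)^1 = -1.
(-69069, -5 / ℚ) ramifies at {2, 11, 13, ∞}: a division algebra.

[2, 11, 13, inf]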